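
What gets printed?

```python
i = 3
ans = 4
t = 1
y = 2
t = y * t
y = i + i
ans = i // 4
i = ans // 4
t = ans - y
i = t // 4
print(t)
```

t = 2*1 = 2
y = 3+3 = 6
ans = 3//4 = 0
i = 0//4 = 0
t = 0-6 = -6
i = (-6)//4 = -2

-6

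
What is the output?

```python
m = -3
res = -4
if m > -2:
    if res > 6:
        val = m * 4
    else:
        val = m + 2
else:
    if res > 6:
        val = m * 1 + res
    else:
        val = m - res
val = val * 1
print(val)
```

1

m=-3, res=-4
m > -2 is False; res > 6 is False
→ val = m - res = 1
val = 1*1 = 1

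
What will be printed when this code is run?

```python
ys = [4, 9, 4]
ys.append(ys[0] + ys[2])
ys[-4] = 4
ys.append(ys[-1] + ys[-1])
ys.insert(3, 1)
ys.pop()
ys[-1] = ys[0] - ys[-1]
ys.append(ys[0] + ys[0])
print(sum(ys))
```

append ys[0]+ys[2] = 4+4 = 8 → [4, 9, 4, 8]
ys[-4] = 4 → [4, 9, 4, 8]
append ys[-1]+ys[-1] = 8+8 = 16 → [4, 9, 4, 8, 16]
insert 1 at 3 → [4, 9, 4, 1, 8, 16]
pop() removes 16 → [4, 9, 4, 1, 8]
ys[-1] = ys[0]-ys[-1] = 4-8 = -4 → [4, 9, 4, 1, -4]
append ys[0]+ys[0] = 4+4 = 8 → [4, 9, 4, 1, -4, 8]
sum = 22

22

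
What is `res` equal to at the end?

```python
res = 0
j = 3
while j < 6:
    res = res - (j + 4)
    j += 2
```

-16

j=3: res = 0-7 = -7
j=5: res = (-7)-9 = -16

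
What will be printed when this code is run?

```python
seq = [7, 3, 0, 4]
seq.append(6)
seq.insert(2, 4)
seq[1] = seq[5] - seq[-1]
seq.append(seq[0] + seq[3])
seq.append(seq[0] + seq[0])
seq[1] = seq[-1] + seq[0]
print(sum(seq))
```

append 6 → [7, 3, 0, 4, 6]
insert 4 at 2 → [7, 3, 4, 0, 4, 6]
seq[1] = seq[5]-seq[-1] = 6-6 = 0 → [7, 0, 4, 0, 4, 6]
append seq[0]+seq[3] = 7+0 = 7 → [7, 0, 4, 0, 4, 6, 7]
append seq[0]+seq[0] = 7+7 = 14 → [7, 0, 4, 0, 4, 6, 7, 14]
seq[1] = seq[-1]+seq[0] = 14+7 = 21 → [7, 21, 4, 0, 4, 6, 7, 14]
sum = 63

63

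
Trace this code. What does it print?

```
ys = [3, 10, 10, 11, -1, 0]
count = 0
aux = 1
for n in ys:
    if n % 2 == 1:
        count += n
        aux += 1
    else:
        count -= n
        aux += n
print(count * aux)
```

n=3: odd, count = 0+3 = 3; aux=2
n=10: not odd, count = 3-10 = -7; aux=12
n=10: not odd, count = (-7)-10 = -17; aux=22
n=11: odd, count = (-17)+11 = -6; aux=23
n=-1: odd, count = (-6)+(-1) = -7; aux=24
n=0: not odd, count = (-7)-0 = -7; aux=24
count*aux = (-7)*24 = -168

-168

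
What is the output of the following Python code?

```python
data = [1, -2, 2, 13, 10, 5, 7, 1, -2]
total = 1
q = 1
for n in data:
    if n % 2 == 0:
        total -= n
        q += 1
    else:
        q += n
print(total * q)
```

n=1: not even; q=2
n=-2: even, total = 1-(-2) = 3; q=3
n=2: even, total = 3-2 = 1; q=4
n=13: not even; q=17
n=10: even, total = 1-10 = -9; q=18
n=5: not even; q=23
n=7: not even; q=30
n=1: not even; q=31
n=-2: even, total = (-9)-(-2) = -7; q=32
total*q = (-7)*32 = -224

-224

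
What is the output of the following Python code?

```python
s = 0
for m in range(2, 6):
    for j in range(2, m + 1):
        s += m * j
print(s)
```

125

m=2,j=2: s = 0+4 = 4
m=3,j=2: s = 4+6 = 10
m=3,j=3: s = 10+9 = 19
m=4,j=2: s = 19+8 = 27
m=4,j=3: s = 27+12 = 39
m=4,j=4: s = 39+16 = 55
m=5,j=2: s = 55+10 = 65
m=5,j=3: s = 65+15 = 80
m=5,j=4: s = 80+20 = 100
m=5,j=5: s = 100+25 = 125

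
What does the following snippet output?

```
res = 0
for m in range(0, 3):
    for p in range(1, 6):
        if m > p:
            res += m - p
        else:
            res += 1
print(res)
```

15

m=0,p=1: not 0>1, res = 0+1 = 1
m=0,p=2: not 0>2, res = 1+1 = 2
m=0,p=3: not 0>3, res = 2+1 = 3
m=0,p=4: not 0>4, res = 3+1 = 4
m=0,p=5: not 0>5, res = 4+1 = 5
m=1,p=1: not 1>1, res = 5+1 = 6
m=1,p=2: not 1>2, res = 6+1 = 7
m=1,p=3: not 1>3, res = 7+1 = 8
m=1,p=4: not 1>4, res = 8+1 = 9
m=1,p=5: not 1>5, res = 9+1 = 10
m=2,p=1: 2>1, res = 10+1 = 11
m=2,p=2: not 2>2, res = 11+1 = 12
m=2,p=3: not 2>3, res = 12+1 = 13
m=2,p=4: not 2>4, res = 13+1 = 14
m=2,p=5: not 2>5, res = 14+1 = 15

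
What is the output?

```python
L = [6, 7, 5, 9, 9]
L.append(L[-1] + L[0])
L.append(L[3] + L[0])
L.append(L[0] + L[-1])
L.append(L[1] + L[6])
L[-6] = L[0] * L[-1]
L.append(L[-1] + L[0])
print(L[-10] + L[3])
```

138

append L[-1]+L[0] = 9+6 = 15 → [6, 7, 5, 9, 9, 15]
append L[3]+L[0] = 9+6 = 15 → [6, 7, 5, 9, 9, 15, 15]
append L[0]+L[-1] = 6+15 = 21 → [6, 7, 5, 9, 9, 15, 15, 21]
append L[1]+L[6] = 7+15 = 22 → [6, 7, 5, 9, 9, 15, 15, 21, 22]
L[-6] = L[0]*L[-1] = 6*22 = 132 → [6, 7, 5, 132, 9, 15, 15, 21, 22]
append L[-1]+L[0] = 22+6 = 28 → [6, 7, 5, 132, 9, 15, 15, 21, 22, 28]
L[-10]+L[3] = 6+132 = 138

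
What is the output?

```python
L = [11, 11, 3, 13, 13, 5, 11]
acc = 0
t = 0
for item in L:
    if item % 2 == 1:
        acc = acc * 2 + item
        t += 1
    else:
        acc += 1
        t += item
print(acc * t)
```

8967

item=11: odd, acc = 0*2+11 = 11; t=1
item=11: odd, acc = 11*2+11 = 33; t=2
item=3: odd, acc = 33*2+3 = 69; t=3
item=13: odd, acc = 69*2+13 = 151; t=4
item=13: odd, acc = 151*2+13 = 315; t=5
item=5: odd, acc = 315*2+5 = 635; t=6
item=11: odd, acc = 635*2+11 = 1281; t=7
acc*t = 1281*7 = 8967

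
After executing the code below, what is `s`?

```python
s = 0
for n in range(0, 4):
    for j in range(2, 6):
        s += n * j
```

n=0,j=2: s = 0+0 = 0
n=0,j=3: s = 0+0 = 0
n=0,j=4: s = 0+0 = 0
n=0,j=5: s = 0+0 = 0
n=1,j=2: s = 0+2 = 2
n=1,j=3: s = 2+3 = 5
n=1,j=4: s = 5+4 = 9
n=1,j=5: s = 9+5 = 14
n=2,j=2: s = 14+4 = 18
n=2,j=3: s = 18+6 = 24
n=2,j=4: s = 24+8 = 32
n=2,j=5: s = 32+10 = 42
n=3,j=2: s = 42+6 = 48
n=3,j=3: s = 48+9 = 57
n=3,j=4: s = 57+12 = 69
n=3,j=5: s = 69+15 = 84

84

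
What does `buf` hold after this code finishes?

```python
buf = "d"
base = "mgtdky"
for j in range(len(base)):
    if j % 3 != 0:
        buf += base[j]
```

j=0: skip
j=1: add 'g' → 'dg'
j=2: add 't' → 'dgt'
j=3: skip
j=4: add 'k' → 'dgtk'
j=5: add 'y' → 'dgtky'

'dgtky'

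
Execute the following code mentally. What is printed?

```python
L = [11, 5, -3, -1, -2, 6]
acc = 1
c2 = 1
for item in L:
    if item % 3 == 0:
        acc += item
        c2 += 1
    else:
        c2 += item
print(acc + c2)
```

20

item=11: not %3==0; c2=12
item=5: not %3==0; c2=17
item=-3: %3==0, acc = 1+(-3) = -2; c2=18
item=-1: not %3==0; c2=17
item=-2: not %3==0; c2=15
item=6: %3==0, acc = (-2)+6 = 4; c2=16
acc+c2 = 4+16 = 20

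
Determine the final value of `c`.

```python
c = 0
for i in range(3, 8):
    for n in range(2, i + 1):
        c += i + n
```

i=3,n=2: c = 0+5 = 5
i=3,n=3: c = 5+6 = 11
i=4,n=2: c = 11+6 = 17
i=4,n=3: c = 17+7 = 24
i=4,n=4: c = 24+8 = 32
i=5,n=2: c = 32+7 = 39
i=5,n=3: c = 39+8 = 47
i=5,n=4: c = 47+9 = 56
i=5,n=5: c = 56+10 = 66
i=6,n=2: c = 66+8 = 74
i=6,n=3: c = 74+9 = 83
i=6,n=4: c = 83+10 = 93
i=6,n=5: c = 93+11 = 104
i=6,n=6: c = 104+12 = 116
i=7,n=2: c = 116+9 = 125
i=7,n=3: c = 125+10 = 135
i=7,n=4: c = 135+11 = 146
i=7,n=5: c = 146+12 = 158
i=7,n=6: c = 158+13 = 171
i=7,n=7: c = 171+14 = 185

185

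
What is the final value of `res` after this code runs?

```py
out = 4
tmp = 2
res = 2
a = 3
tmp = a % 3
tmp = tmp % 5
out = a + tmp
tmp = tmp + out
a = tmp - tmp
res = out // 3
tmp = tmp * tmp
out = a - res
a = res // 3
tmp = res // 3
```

1

tmp = 3%3 = 0
tmp = 0%5 = 0
out = 3+0 = 3
tmp = 0+3 = 3
a = 3-3 = 0
res = 3//3 = 1
tmp = 3*3 = 9
out = 0-1 = -1
a = 1//3 = 0
tmp = 1//3 = 0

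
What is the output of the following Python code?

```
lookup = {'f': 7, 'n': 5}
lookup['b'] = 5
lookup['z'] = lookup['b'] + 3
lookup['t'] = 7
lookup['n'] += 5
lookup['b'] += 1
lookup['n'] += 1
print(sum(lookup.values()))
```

lookup['b'] = 5 → {'f': 7, 'n': 5, 'b': 5}
lookup['z'] = lookup['b']+3 = 8 → {'f': 7, 'n': 5, 'b': 5, 'z': 8}
lookup['t'] = 7 → {'f': 7, 'n': 5, 'b': 5, 'z': 8, 't': 7}
lookup['n'] = 5+5 = 10 → {'f': 7, 'n': 10, 'b': 5, 'z': 8, 't': 7}
lookup['b'] = 5+1 = 6 → {'f': 7, 'n': 10, 'b': 6, 'z': 8, 't': 7}
lookup['n'] = 10+1 = 11 → {'f': 7, 'n': 11, 'b': 6, 'z': 8, 't': 7}
sum of values = 39

39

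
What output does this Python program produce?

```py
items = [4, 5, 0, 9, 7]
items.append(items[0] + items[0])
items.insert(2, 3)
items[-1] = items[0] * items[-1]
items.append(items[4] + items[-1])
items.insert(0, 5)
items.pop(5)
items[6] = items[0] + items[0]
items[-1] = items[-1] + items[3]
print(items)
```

append items[0]+items[0] = 4+4 = 8 → [4, 5, 0, 9, 7, 8]
insert 3 at 2 → [4, 5, 3, 0, 9, 7, 8]
items[-1] = items[0]*items[-1] = 4*8 = 32 → [4, 5, 3, 0, 9, 7, 32]
append items[4]+items[-1] = 9+32 = 41 → [4, 5, 3, 0, 9, 7, 32, 41]
insert 5 at 0 → [5, 4, 5, 3, 0, 9, 7, 32, 41]
pop(5) removes 9 → [5, 4, 5, 3, 0, 7, 32, 41]
items[6] = items[0]+items[0] = 5+5 = 10 → [5, 4, 5, 3, 0, 7, 10, 41]
items[-1] = items[-1]+items[3] = 41+3 = 44 → [5, 4, 5, 3, 0, 7, 10, 44]

[5, 4, 5, 3, 0, 7, 10, 44]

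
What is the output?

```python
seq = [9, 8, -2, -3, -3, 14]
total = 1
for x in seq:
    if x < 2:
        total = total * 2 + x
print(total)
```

x=9: not <2
x=8: not <2
x=-2: <2, total = 1*2+(-2) = 0
x=-3: <2, total = 0*2+(-3) = -3
x=-3: <2, total = (-3)*2+(-3) = -9
x=14: not <2

-9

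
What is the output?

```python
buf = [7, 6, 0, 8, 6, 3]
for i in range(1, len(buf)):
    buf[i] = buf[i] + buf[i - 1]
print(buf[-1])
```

i=1: buf[1] = 6+7 = 13 → [7, 13, 0, 8, 6, 3]
i=2: buf[2] = 0+13 = 13 → [7, 13, 13, 8, 6, 3]
i=3: buf[3] = 8+13 = 21 → [7, 13, 13, 21, 6, 3]
i=4: buf[4] = 6+21 = 27 → [7, 13, 13, 21, 27, 3]
i=5: buf[5] = 3+27 = 30 → [7, 13, 13, 21, 27, 30]

30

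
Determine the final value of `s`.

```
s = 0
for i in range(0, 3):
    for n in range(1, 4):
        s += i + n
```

i=0,n=1: s = 0+1 = 1
i=0,n=2: s = 1+2 = 3
i=0,n=3: s = 3+3 = 6
i=1,n=1: s = 6+2 = 8
i=1,n=2: s = 8+3 = 11
i=1,n=3: s = 11+4 = 15
i=2,n=1: s = 15+3 = 18
i=2,n=2: s = 18+4 = 22
i=2,n=3: s = 22+5 = 27

27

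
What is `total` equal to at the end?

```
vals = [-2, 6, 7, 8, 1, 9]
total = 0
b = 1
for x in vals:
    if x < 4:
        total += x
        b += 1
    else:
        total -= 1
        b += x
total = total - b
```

x=-2: <4, total = 0+(-2) = -2; b=2
x=6: not <4, total = (-2)-1 = -3; b=8
x=7: not <4, total = (-3)-1 = -4; b=15
x=8: not <4, total = (-4)-1 = -5; b=23
x=1: <4, total = (-5)+1 = -4; b=24
x=9: not <4, total = (-4)-1 = -5; b=33
total-b = (-5)-33 = -38

-38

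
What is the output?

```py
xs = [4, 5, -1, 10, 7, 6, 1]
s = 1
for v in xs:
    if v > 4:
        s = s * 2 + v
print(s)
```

v=4: not >4
v=5: >4, s = 1*2+5 = 7
v=-1: not >4
v=10: >4, s = 7*2+10 = 24
v=7: >4, s = 24*2+7 = 55
v=6: >4, s = 55*2+6 = 116
v=1: not >4

116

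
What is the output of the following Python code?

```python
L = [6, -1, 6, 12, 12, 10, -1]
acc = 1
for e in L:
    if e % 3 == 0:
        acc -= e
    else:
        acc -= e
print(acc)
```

-43

e=6: %3==0, acc = 1-6 = -5
e=-1: not %3==0, acc = (-5)-(-1) = -4
e=6: %3==0, acc = (-4)-6 = -10
e=12: %3==0, acc = (-10)-12 = -22
e=12: %3==0, acc = (-22)-12 = -34
e=10: not %3==0, acc = (-34)-10 = -44
e=-1: not %3==0, acc = (-44)-(-1) = -43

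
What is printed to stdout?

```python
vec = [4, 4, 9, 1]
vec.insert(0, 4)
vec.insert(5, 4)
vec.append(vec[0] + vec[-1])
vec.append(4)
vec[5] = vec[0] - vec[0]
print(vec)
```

insert 4 at 0 → [4, 4, 4, 9, 1]
insert 4 at 5 → [4, 4, 4, 9, 1, 4]
append vec[0]+vec[-1] = 4+4 = 8 → [4, 4, 4, 9, 1, 4, 8]
append 4 → [4, 4, 4, 9, 1, 4, 8, 4]
vec[5] = vec[0]-vec[0] = 4-4 = 0 → [4, 4, 4, 9, 1, 0, 8, 4]

[4, 4, 4, 9, 1, 0, 8, 4]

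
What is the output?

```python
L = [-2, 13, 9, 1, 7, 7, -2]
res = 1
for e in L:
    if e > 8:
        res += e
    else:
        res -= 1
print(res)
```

18

e=-2: not >8, res = 1-1 = 0
e=13: >8, res = 0+13 = 13
e=9: >8, res = 13+9 = 22
e=1: not >8, res = 22-1 = 21
e=7: not >8, res = 21-1 = 20
e=7: not >8, res = 20-1 = 19
e=-2: not >8, res = 19-1 = 18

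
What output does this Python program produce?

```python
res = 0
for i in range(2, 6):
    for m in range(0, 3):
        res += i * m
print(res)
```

42

i=2,m=0: res = 0+0 = 0
i=2,m=1: res = 0+2 = 2
i=2,m=2: res = 2+4 = 6
i=3,m=0: res = 6+0 = 6
i=3,m=1: res = 6+3 = 9
i=3,m=2: res = 9+6 = 15
i=4,m=0: res = 15+0 = 15
i=4,m=1: res = 15+4 = 19
i=4,m=2: res = 19+8 = 27
i=5,m=0: res = 27+0 = 27
i=5,m=1: res = 27+5 = 32
i=5,m=2: res = 32+10 = 42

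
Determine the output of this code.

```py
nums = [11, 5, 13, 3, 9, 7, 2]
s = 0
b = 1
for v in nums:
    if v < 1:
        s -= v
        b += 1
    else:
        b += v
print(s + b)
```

v=11: not <1; b=12
v=5: not <1; b=17
v=13: not <1; b=30
v=3: not <1; b=33
v=9: not <1; b=42
v=7: not <1; b=49
v=2: not <1; b=51
s+b = 0+51 = 51

51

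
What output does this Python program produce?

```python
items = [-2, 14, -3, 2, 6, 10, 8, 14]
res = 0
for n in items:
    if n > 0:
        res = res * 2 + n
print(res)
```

n=-2: not >0
n=14: >0, res = 0*2+14 = 14
n=-3: not >0
n=2: >0, res = 14*2+2 = 30
n=6: >0, res = 30*2+6 = 66
n=10: >0, res = 66*2+10 = 142
n=8: >0, res = 142*2+8 = 292
n=14: >0, res = 292*2+14 = 598

598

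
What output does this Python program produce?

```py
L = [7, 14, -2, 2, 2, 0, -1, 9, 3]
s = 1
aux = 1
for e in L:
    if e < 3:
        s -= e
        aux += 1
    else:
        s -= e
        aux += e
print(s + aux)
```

6

e=7: not <3, s = 1-7 = -6; aux=8
e=14: not <3, s = (-6)-14 = -20; aux=22
e=-2: <3, s = (-20)-(-2) = -18; aux=23
e=2: <3, s = (-18)-2 = -20; aux=24
e=2: <3, s = (-20)-2 = -22; aux=25
e=0: <3, s = (-22)-0 = -22; aux=26
e=-1: <3, s = (-22)-(-1) = -21; aux=27
e=9: not <3, s = (-21)-9 = -30; aux=36
e=3: not <3, s = (-30)-3 = -33; aux=39
s+aux = (-33)+39 = 6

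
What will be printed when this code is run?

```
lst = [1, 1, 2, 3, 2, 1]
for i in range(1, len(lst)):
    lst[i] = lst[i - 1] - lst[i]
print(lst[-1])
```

i=1: lst[1] = 1-1 = 0 → [1, 0, 2, 3, 2, 1]
i=2: lst[2] = 0-2 = -2 → [1, 0, -2, 3, 2, 1]
i=3: lst[3] = (-2)-3 = -5 → [1, 0, -2, -5, 2, 1]
i=4: lst[4] = (-5)-2 = -7 → [1, 0, -2, -5, -7, 1]
i=5: lst[5] = (-7)-1 = -8 → [1, 0, -2, -5, -7, -8]

-8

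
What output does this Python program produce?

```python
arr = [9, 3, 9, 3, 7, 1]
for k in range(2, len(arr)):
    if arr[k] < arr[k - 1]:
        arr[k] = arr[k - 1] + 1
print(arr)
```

k=2: 9>=3, unchanged → [9, 3, 9, 3, 7, 1]
k=3: 3<9, arr[3] = 9+1 = 10 → [9, 3, 9, 10, 7, 1]
k=4: 7<10, arr[4] = 10+1 = 11 → [9, 3, 9, 10, 11, 1]
k=5: 1<11, arr[5] = 11+1 = 12 → [9, 3, 9, 10, 11, 12]

[9, 3, 9, 10, 11, 12]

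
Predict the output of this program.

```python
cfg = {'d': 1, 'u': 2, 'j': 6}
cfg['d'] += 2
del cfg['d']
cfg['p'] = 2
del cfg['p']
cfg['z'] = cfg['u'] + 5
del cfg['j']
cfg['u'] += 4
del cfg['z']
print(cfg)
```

cfg['d'] = 1+2 = 3 → {'d': 3, 'u': 2, 'j': 6}
del 'd' → {'u': 2, 'j': 6}
cfg['p'] = 2 → {'u': 2, 'j': 6, 'p': 2}
del 'p' → {'u': 2, 'j': 6}
cfg['z'] = cfg['u']+5 = 7 → {'u': 2, 'j': 6, 'z': 7}
del 'j' → {'u': 2, 'z': 7}
cfg['u'] = 2+4 = 6 → {'u': 6, 'z': 7}
del 'z' → {'u': 6}

{'u': 6}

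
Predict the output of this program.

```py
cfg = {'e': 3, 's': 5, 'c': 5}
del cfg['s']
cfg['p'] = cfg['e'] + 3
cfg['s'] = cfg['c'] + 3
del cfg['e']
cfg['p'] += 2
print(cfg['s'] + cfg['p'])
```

del 's' → {'e': 3, 'c': 5}
cfg['p'] = cfg['e']+3 = 6 → {'e': 3, 'c': 5, 'p': 6}
cfg['s'] = cfg['c']+3 = 8 → {'e': 3, 'c': 5, 'p': 6, 's': 8}
del 'e' → {'c': 5, 'p': 6, 's': 8}
cfg['p'] = 6+2 = 8 → {'c': 5, 'p': 8, 's': 8}
cfg['s']+cfg['p'] = 8+8 = 16

16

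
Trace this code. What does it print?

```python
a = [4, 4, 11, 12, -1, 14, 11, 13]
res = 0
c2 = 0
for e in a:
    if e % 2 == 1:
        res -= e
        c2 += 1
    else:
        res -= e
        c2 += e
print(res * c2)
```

-2584

e=4: not odd, res = 0-4 = -4; c2=4
e=4: not odd, res = (-4)-4 = -8; c2=8
e=11: odd, res = (-8)-11 = -19; c2=9
e=12: not odd, res = (-19)-12 = -31; c2=21
e=-1: odd, res = (-31)-(-1) = -30; c2=22
e=14: not odd, res = (-30)-14 = -44; c2=36
e=11: odd, res = (-44)-11 = -55; c2=37
e=13: odd, res = (-55)-13 = -68; c2=38
res*c2 = (-68)*38 = -2584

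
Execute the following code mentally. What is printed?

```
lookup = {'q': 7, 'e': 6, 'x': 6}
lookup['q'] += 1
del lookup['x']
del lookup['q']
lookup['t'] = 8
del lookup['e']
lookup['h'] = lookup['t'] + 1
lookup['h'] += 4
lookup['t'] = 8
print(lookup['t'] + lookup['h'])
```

21

lookup['q'] = 7+1 = 8 → {'q': 8, 'e': 6, 'x': 6}
del 'x' → {'q': 8, 'e': 6}
del 'q' → {'e': 6}
lookup['t'] = 8 → {'e': 6, 't': 8}
del 'e' → {'t': 8}
lookup['h'] = lookup['t']+1 = 9 → {'t': 8, 'h': 9}
lookup['h'] = 9+4 = 13 → {'t': 8, 'h': 13}
lookup['t'] = 8 → {'t': 8, 'h': 13}
lookup['t']+lookup['h'] = 8+13 = 21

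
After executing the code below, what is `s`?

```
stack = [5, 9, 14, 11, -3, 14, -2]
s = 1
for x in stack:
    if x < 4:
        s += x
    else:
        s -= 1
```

x=5: not <4, s = 1-1 = 0
x=9: not <4, s = 0-1 = -1
x=14: not <4, s = (-1)-1 = -2
x=11: not <4, s = (-2)-1 = -3
x=-3: <4, s = (-3)+(-3) = -6
x=14: not <4, s = (-6)-1 = -7
x=-2: <4, s = (-7)+(-2) = -9

-9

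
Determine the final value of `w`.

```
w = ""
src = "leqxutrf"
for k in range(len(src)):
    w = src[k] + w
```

k=0: prepend 'l' → 'l'
k=1: prepend 'e' → 'el'
k=2: prepend 'q' → 'qel'
k=3: prepend 'x' → 'xqel'
k=4: prepend 'u' → 'uxqel'
k=5: prepend 't' → 'tuxqel'
k=6: prepend 'r' → 'rtuxqel'
k=7: prepend 'f' → 'frtuxqel'

'frtuxqel'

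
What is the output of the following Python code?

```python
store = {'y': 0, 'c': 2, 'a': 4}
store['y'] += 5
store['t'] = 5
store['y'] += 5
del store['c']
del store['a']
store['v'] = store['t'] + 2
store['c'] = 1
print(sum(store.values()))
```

store['y'] = 0+5 = 5 → {'y': 5, 'c': 2, 'a': 4}
store['t'] = 5 → {'y': 5, 'c': 2, 'a': 4, 't': 5}
store['y'] = 5+5 = 10 → {'y': 10, 'c': 2, 'a': 4, 't': 5}
del 'c' → {'y': 10, 'a': 4, 't': 5}
del 'a' → {'y': 10, 't': 5}
store['v'] = store['t']+2 = 7 → {'y': 10, 't': 5, 'v': 7}
store['c'] = 1 → {'y': 10, 't': 5, 'v': 7, 'c': 1}
sum of values = 23

23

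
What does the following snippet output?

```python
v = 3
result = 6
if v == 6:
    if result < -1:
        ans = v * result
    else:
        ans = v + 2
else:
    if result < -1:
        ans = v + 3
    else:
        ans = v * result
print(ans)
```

v=3, result=6
v == 6 is False; result < -1 is False
→ ans = v * result = 18

18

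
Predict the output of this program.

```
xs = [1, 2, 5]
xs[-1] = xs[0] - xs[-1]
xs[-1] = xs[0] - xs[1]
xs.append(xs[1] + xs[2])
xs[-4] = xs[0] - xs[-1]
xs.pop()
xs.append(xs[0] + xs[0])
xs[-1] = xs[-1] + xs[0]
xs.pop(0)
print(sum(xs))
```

1

xs[-1] = xs[0]-xs[-1] = 1-5 = -4 → [1, 2, -4]
xs[-1] = xs[0]-xs[1] = 1-2 = -1 → [1, 2, -1]
append xs[1]+xs[2] = 2+(-1) = 1 → [1, 2, -1, 1]
xs[-4] = xs[0]-xs[-1] = 1-1 = 0 → [0, 2, -1, 1]
pop() removes 1 → [0, 2, -1]
append xs[0]+xs[0] = 0+0 = 0 → [0, 2, -1, 0]
xs[-1] = xs[-1]+xs[0] = 0+0 = 0 → [0, 2, -1, 0]
pop(0) removes 0 → [2, -1, 0]
sum = 1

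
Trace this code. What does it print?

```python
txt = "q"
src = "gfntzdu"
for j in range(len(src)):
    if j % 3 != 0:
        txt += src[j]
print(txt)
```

qfnzd

j=0: skip
j=1: add 'f' → 'qf'
j=2: add 'n' → 'qfn'
j=3: skip
j=4: add 'z' → 'qfnz'
j=5: add 'd' → 'qfnzd'
j=6: skip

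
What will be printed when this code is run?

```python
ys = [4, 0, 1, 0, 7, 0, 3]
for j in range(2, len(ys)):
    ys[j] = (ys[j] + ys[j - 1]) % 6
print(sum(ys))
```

15

j=2: ys[2] = (1+0)%6 = 1 → [4, 0, 1, 0, 7, 0, 3]
j=3: ys[3] = (0+1)%6 = 1 → [4, 0, 1, 1, 7, 0, 3]
j=4: ys[4] = (7+1)%6 = 2 → [4, 0, 1, 1, 2, 0, 3]
j=5: ys[5] = (0+2)%6 = 2 → [4, 0, 1, 1, 2, 2, 3]
j=6: ys[6] = (3+2)%6 = 5 → [4, 0, 1, 1, 2, 2, 5]
sum = 15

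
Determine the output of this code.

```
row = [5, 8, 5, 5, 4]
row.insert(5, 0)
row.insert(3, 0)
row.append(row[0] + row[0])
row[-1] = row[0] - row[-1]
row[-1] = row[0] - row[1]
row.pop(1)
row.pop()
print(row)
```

insert 0 at 5 → [5, 8, 5, 5, 4, 0]
insert 0 at 3 → [5, 8, 5, 0, 5, 4, 0]
append row[0]+row[0] = 5+5 = 10 → [5, 8, 5, 0, 5, 4, 0, 10]
row[-1] = row[0]-row[-1] = 5-10 = -5 → [5, 8, 5, 0, 5, 4, 0, -5]
row[-1] = row[0]-row[1] = 5-8 = -3 → [5, 8, 5, 0, 5, 4, 0, -3]
pop(1) removes 8 → [5, 5, 0, 5, 4, 0, -3]
pop() removes -3 → [5, 5, 0, 5, 4, 0]

[5, 5, 0, 5, 4, 0]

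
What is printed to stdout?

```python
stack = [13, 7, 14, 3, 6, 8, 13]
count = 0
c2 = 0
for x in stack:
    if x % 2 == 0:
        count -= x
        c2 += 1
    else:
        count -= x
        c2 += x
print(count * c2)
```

x=13: not even, count = 0-13 = -13; c2=13
x=7: not even, count = (-13)-7 = -20; c2=20
x=14: even, count = (-20)-14 = -34; c2=21
x=3: not even, count = (-34)-3 = -37; c2=24
x=6: even, count = (-37)-6 = -43; c2=25
x=8: even, count = (-43)-8 = -51; c2=26
x=13: not even, count = (-51)-13 = -64; c2=39
count*c2 = (-64)*39 = -2496

-2496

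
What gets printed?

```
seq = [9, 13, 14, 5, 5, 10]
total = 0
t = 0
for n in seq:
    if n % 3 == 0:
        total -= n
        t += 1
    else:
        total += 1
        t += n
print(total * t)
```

n=9: %3==0, total = 0-9 = -9; t=1
n=13: not %3==0, total = (-9)+1 = -8; t=14
n=14: not %3==0, total = (-8)+1 = -7; t=28
n=5: not %3==0, total = (-7)+1 = -6; t=33
n=5: not %3==0, total = (-6)+1 = -5; t=38
n=10: not %3==0, total = (-5)+1 = -4; t=48
total*t = (-4)*48 = -192

-192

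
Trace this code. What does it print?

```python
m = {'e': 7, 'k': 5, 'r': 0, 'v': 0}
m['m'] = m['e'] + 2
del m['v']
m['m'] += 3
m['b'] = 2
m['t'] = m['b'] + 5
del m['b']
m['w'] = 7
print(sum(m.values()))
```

m['m'] = m['e']+2 = 9 → {'e': 7, 'k': 5, 'r': 0, 'v': 0, 'm': 9}
del 'v' → {'e': 7, 'k': 5, 'r': 0, 'm': 9}
m['m'] = 9+3 = 12 → {'e': 7, 'k': 5, 'r': 0, 'm': 12}
m['b'] = 2 → {'e': 7, 'k': 5, 'r': 0, 'm': 12, 'b': 2}
m['t'] = m['b']+5 = 7 → {'e': 7, 'k': 5, 'r': 0, 'm': 12, 'b': 2, 't': 7}
del 'b' → {'e': 7, 'k': 5, 'r': 0, 'm': 12, 't': 7}
m['w'] = 7 → {'e': 7, 'k': 5, 'r': 0, 'm': 12, 't': 7, 'w': 7}
sum of values = 38

38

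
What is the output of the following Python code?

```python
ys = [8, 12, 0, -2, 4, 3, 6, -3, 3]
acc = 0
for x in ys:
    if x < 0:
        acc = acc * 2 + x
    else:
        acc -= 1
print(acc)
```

-26

x=8: not <0, acc = 0-1 = -1
x=12: not <0, acc = (-1)-1 = -2
x=0: not <0, acc = (-2)-1 = -3
x=-2: <0, acc = (-3)*2+(-2) = -8
x=4: not <0, acc = (-8)-1 = -9
x=3: not <0, acc = (-9)-1 = -10
x=6: not <0, acc = (-10)-1 = -11
x=-3: <0, acc = (-11)*2+(-3) = -25
x=3: not <0, acc = (-25)-1 = -26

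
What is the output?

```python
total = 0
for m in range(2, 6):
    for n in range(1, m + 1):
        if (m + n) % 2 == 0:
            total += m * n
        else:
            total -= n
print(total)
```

72

m=2,n=1: odd sum, total = 0-1 = -1
m=2,n=2: even sum, total = (-1)+4 = 3
m=3,n=1: even sum, total = 3+3 = 6
m=3,n=2: odd sum, total = 6-2 = 4
m=3,n=3: even sum, total = 4+9 = 13
m=4,n=1: odd sum, total = 13-1 = 12
m=4,n=2: even sum, total = 12+8 = 20
m=4,n=3: odd sum, total = 20-3 = 17
m=4,n=4: even sum, total = 17+16 = 33
m=5,n=1: even sum, total = 33+5 = 38
m=5,n=2: odd sum, total = 38-2 = 36
m=5,n=3: even sum, total = 36+15 = 51
m=5,n=4: odd sum, total = 51-4 = 47
m=5,n=5: even sum, total = 47+25 = 72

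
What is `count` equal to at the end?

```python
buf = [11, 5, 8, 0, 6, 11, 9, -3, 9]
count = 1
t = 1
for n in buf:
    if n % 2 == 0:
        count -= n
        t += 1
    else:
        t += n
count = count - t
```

-59

n=11: not even; t=12
n=5: not even; t=17
n=8: even, count = 1-8 = -7; t=18
n=0: even, count = (-7)-0 = -7; t=19
n=6: even, count = (-7)-6 = -13; t=20
n=11: not even; t=31
n=9: not even; t=40
n=-3: not even; t=37
n=9: not even; t=46
count-t = (-13)-46 = -59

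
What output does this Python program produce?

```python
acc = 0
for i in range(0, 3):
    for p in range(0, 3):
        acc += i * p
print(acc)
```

9

i=0,p=0: acc = 0+0 = 0
i=0,p=1: acc = 0+0 = 0
i=0,p=2: acc = 0+0 = 0
i=1,p=0: acc = 0+0 = 0
i=1,p=1: acc = 0+1 = 1
i=1,p=2: acc = 1+2 = 3
i=2,p=0: acc = 3+0 = 3
i=2,p=1: acc = 3+2 = 5
i=2,p=2: acc = 5+4 = 9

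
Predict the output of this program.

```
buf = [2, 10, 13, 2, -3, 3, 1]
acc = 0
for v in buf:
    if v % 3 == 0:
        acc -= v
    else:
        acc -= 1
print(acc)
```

v=2: not %3==0, acc = 0-1 = -1
v=10: not %3==0, acc = (-1)-1 = -2
v=13: not %3==0, acc = (-2)-1 = -3
v=2: not %3==0, acc = (-3)-1 = -4
v=-3: %3==0, acc = (-4)-(-3) = -1
v=3: %3==0, acc = (-1)-3 = -4
v=1: not %3==0, acc = (-4)-1 = -5

-5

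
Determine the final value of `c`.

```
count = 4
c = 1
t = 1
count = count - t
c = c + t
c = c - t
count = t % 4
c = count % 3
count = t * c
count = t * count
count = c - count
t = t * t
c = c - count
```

count = 4-1 = 3
c = 1+1 = 2
c = 2-1 = 1
count = 1%4 = 1
c = 1%3 = 1
count = 1*1 = 1
count = 1*1 = 1
count = 1-1 = 0
t = 1*1 = 1
c = 1-0 = 1

1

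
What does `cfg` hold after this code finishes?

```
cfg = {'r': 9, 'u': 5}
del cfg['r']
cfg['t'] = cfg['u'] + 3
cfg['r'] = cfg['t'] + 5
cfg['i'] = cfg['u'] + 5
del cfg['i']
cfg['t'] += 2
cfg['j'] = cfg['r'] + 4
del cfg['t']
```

{'u': 5, 'r': 13, 'j': 17}

del 'r' → {'u': 5}
cfg['t'] = cfg['u']+3 = 8 → {'u': 5, 't': 8}
cfg['r'] = cfg['t']+5 = 13 → {'u': 5, 't': 8, 'r': 13}
cfg['i'] = cfg['u']+5 = 10 → {'u': 5, 't': 8, 'r': 13, 'i': 10}
del 'i' → {'u': 5, 't': 8, 'r': 13}
cfg['t'] = 8+2 = 10 → {'u': 5, 't': 10, 'r': 13}
cfg['j'] = cfg['r']+4 = 17 → {'u': 5, 't': 10, 'r': 13, 'j': 17}
del 't' → {'u': 5, 'r': 13, 'j': 17}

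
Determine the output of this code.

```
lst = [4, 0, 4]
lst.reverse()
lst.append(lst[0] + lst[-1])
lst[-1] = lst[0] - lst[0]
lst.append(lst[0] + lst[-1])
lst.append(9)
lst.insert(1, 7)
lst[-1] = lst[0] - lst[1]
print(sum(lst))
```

reverse → [4, 0, 4]
append lst[0]+lst[-1] = 4+4 = 8 → [4, 0, 4, 8]
lst[-1] = lst[0]-lst[0] = 4-4 = 0 → [4, 0, 4, 0]
append lst[0]+lst[-1] = 4+0 = 4 → [4, 0, 4, 0, 4]
append 9 → [4, 0, 4, 0, 4, 9]
insert 7 at 1 → [4, 7, 0, 4, 0, 4, 9]
lst[-1] = lst[0]-lst[1] = 4-7 = -3 → [4, 7, 0, 4, 0, 4, -3]
sum = 16

16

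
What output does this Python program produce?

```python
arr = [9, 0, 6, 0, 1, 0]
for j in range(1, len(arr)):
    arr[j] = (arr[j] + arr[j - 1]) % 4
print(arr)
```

j=1: arr[1] = (0+9)%4 = 1 → [9, 1, 6, 0, 1, 0]
j=2: arr[2] = (6+1)%4 = 3 → [9, 1, 3, 0, 1, 0]
j=3: arr[3] = (0+3)%4 = 3 → [9, 1, 3, 3, 1, 0]
j=4: arr[4] = (1+3)%4 = 0 → [9, 1, 3, 3, 0, 0]
j=5: arr[5] = (0+0)%4 = 0 → [9, 1, 3, 3, 0, 0]

[9, 1, 3, 3, 0, 0]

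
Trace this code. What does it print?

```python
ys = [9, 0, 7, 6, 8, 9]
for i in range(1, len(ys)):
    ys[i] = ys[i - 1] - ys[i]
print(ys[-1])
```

i=1: ys[1] = 9-0 = 9 → [9, 9, 7, 6, 8, 9]
i=2: ys[2] = 9-7 = 2 → [9, 9, 2, 6, 8, 9]
i=3: ys[3] = 2-6 = -4 → [9, 9, 2, -4, 8, 9]
i=4: ys[4] = (-4)-8 = -12 → [9, 9, 2, -4, -12, 9]
i=5: ys[5] = (-12)-9 = -21 → [9, 9, 2, -4, -12, -21]

-21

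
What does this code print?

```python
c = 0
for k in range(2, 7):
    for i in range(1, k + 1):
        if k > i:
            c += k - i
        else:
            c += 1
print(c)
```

40

k=2,i=1: 2>1, c = 0+1 = 1
k=2,i=2: not 2>2, c = 1+1 = 2
k=3,i=1: 3>1, c = 2+2 = 4
k=3,i=2: 3>2, c = 4+1 = 5
k=3,i=3: not 3>3, c = 5+1 = 6
k=4,i=1: 4>1, c = 6+3 = 9
k=4,i=2: 4>2, c = 9+2 = 11
k=4,i=3: 4>3, c = 11+1 = 12
k=4,i=4: not 4>4, c = 12+1 = 13
k=5,i=1: 5>1, c = 13+4 = 17
k=5,i=2: 5>2, c = 17+3 = 20
k=5,i=3: 5>3, c = 20+2 = 22
k=5,i=4: 5>4, c = 22+1 = 23
k=5,i=5: not 5>5, c = 23+1 = 24
k=6,i=1: 6>1, c = 24+5 = 29
k=6,i=2: 6>2, c = 29+4 = 33
k=6,i=3: 6>3, c = 33+3 = 36
k=6,i=4: 6>4, c = 36+2 = 38
k=6,i=5: 6>5, c = 38+1 = 39
k=6,i=6: not 6>6, c = 39+1 = 40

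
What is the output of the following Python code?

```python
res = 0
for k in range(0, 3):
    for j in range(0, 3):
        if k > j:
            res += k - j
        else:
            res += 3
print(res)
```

k=0,j=0: not 0>0, res = 0+3 = 3
k=0,j=1: not 0>1, res = 3+3 = 6
k=0,j=2: not 0>2, res = 6+3 = 9
k=1,j=0: 1>0, res = 9+1 = 10
k=1,j=1: not 1>1, res = 10+3 = 13
k=1,j=2: not 1>2, res = 13+3 = 16
k=2,j=0: 2>0, res = 16+2 = 18
k=2,j=1: 2>1, res = 18+1 = 19
k=2,j=2: not 2>2, res = 19+3 = 22

22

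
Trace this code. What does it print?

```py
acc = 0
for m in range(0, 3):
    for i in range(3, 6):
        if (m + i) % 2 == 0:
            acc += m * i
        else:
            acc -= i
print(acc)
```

-4

m=0,i=3: odd sum, acc = 0-3 = -3
m=0,i=4: even sum, acc = (-3)+0 = -3
m=0,i=5: odd sum, acc = (-3)-5 = -8
m=1,i=3: even sum, acc = (-8)+3 = -5
m=1,i=4: odd sum, acc = (-5)-4 = -9
m=1,i=5: even sum, acc = (-9)+5 = -4
m=2,i=3: odd sum, acc = (-4)-3 = -7
m=2,i=4: even sum, acc = (-7)+8 = 1
m=2,i=5: odd sum, acc = 1-5 = -4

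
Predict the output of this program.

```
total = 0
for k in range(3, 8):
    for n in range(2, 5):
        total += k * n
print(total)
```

225

k=3,n=2: total = 0+6 = 6
k=3,n=3: total = 6+9 = 15
k=3,n=4: total = 15+12 = 27
k=4,n=2: total = 27+8 = 35
k=4,n=3: total = 35+12 = 47
k=4,n=4: total = 47+16 = 63
k=5,n=2: total = 63+10 = 73
k=5,n=3: total = 73+15 = 88
k=5,n=4: total = 88+20 = 108
k=6,n=2: total = 108+12 = 120
k=6,n=3: total = 120+18 = 138
k=6,n=4: total = 138+24 = 162
k=7,n=2: total = 162+14 = 176
k=7,n=3: total = 176+21 = 197
k=7,n=4: total = 197+28 = 225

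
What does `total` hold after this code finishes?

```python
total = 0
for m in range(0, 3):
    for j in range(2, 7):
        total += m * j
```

60

m=0,j=2: total = 0+0 = 0
m=0,j=3: total = 0+0 = 0
m=0,j=4: total = 0+0 = 0
m=0,j=5: total = 0+0 = 0
m=0,j=6: total = 0+0 = 0
m=1,j=2: total = 0+2 = 2
m=1,j=3: total = 2+3 = 5
m=1,j=4: total = 5+4 = 9
m=1,j=5: total = 9+5 = 14
m=1,j=6: total = 14+6 = 20
m=2,j=2: total = 20+4 = 24
m=2,j=3: total = 24+6 = 30
m=2,j=4: total = 30+8 = 38
m=2,j=5: total = 38+10 = 48
m=2,j=6: total = 48+12 = 60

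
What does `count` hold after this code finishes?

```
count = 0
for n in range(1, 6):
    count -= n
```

n=1: count = 0-1 = -1
n=2: count = (-1)-2 = -3
n=3: count = (-3)-3 = -6
n=4: count = (-6)-4 = -10
n=5: count = (-10)-5 = -15

-15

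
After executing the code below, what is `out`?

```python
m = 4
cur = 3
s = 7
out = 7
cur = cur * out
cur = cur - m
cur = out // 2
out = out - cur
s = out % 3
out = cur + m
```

7

cur = 3*7 = 21
cur = 21-4 = 17
cur = 7//2 = 3
out = 7-3 = 4
s = 4%3 = 1
out = 3+4 = 7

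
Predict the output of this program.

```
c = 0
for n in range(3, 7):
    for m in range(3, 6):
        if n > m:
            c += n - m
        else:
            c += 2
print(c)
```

n=3,m=3: not 3>3, c = 0+2 = 2
n=3,m=4: not 3>4, c = 2+2 = 4
n=3,m=5: not 3>5, c = 4+2 = 6
n=4,m=3: 4>3, c = 6+1 = 7
n=4,m=4: not 4>4, c = 7+2 = 9
n=4,m=5: not 4>5, c = 9+2 = 11
n=5,m=3: 5>3, c = 11+2 = 13
n=5,m=4: 5>4, c = 13+1 = 14
n=5,m=5: not 5>5, c = 14+2 = 16
n=6,m=3: 6>3, c = 16+3 = 19
n=6,m=4: 6>4, c = 19+2 = 21
n=6,m=5: 6>5, c = 21+1 = 22

22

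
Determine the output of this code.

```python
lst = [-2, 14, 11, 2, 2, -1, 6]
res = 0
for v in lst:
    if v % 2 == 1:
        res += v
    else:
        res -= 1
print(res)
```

5

v=-2: not odd, res = 0-1 = -1
v=14: not odd, res = (-1)-1 = -2
v=11: odd, res = (-2)+11 = 9
v=2: not odd, res = 9-1 = 8
v=2: not odd, res = 8-1 = 7
v=-1: odd, res = 7+(-1) = 6
v=6: not odd, res = 6-1 = 5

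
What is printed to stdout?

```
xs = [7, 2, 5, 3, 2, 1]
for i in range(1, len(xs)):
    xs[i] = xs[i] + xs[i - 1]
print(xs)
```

[7, 9, 14, 17, 19, 20]

i=1: xs[1] = 2+7 = 9 → [7, 9, 5, 3, 2, 1]
i=2: xs[2] = 5+9 = 14 → [7, 9, 14, 3, 2, 1]
i=3: xs[3] = 3+14 = 17 → [7, 9, 14, 17, 2, 1]
i=4: xs[4] = 2+17 = 19 → [7, 9, 14, 17, 19, 1]
i=5: xs[5] = 1+19 = 20 → [7, 9, 14, 17, 19, 20]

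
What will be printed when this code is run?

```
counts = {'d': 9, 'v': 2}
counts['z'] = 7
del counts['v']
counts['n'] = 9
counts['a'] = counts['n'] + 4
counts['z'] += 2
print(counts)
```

counts['z'] = 7 → {'d': 9, 'v': 2, 'z': 7}
del 'v' → {'d': 9, 'z': 7}
counts['n'] = 9 → {'d': 9, 'z': 7, 'n': 9}
counts['a'] = counts['n']+4 = 13 → {'d': 9, 'z': 7, 'n': 9, 'a': 13}
counts['z'] = 7+2 = 9 → {'d': 9, 'z': 9, 'n': 9, 'a': 13}

{'d': 9, 'z': 9, 'n': 9, 'a': 13}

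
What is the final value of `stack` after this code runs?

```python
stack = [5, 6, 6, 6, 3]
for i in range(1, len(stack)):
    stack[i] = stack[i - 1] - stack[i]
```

[5, -1, -7, -13, -16]

i=1: stack[1] = 5-6 = -1 → [5, -1, 6, 6, 3]
i=2: stack[2] = (-1)-6 = -7 → [5, -1, -7, 6, 3]
i=3: stack[3] = (-7)-6 = -13 → [5, -1, -7, -13, 3]
i=4: stack[4] = (-13)-3 = -16 → [5, -1, -7, -13, -16]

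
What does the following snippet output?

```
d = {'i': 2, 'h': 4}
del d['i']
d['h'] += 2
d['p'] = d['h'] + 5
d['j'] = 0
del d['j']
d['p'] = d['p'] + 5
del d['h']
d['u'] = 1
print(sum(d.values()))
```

del 'i' → {'h': 4}
d['h'] = 4+2 = 6 → {'h': 6}
d['p'] = d['h']+5 = 11 → {'h': 6, 'p': 11}
d['j'] = 0 → {'h': 6, 'p': 11, 'j': 0}
del 'j' → {'h': 6, 'p': 11}
d['p'] = d['p']+5 = 16 → {'h': 6, 'p': 16}
del 'h' → {'p': 16}
d['u'] = 1 → {'p': 16, 'u': 1}
sum of values = 17

17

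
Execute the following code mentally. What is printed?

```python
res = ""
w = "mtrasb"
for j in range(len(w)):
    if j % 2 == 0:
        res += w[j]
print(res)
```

j=0: add 'm' → 'm'
j=1: skip
j=2: add 'r' → 'mr'
j=3: skip
j=4: add 's' → 'mrs'
j=5: skip

mrs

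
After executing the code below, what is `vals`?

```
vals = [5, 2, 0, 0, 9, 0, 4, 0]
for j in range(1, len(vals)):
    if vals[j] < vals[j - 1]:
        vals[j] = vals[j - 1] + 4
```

[5, 9, 13, 17, 21, 25, 29, 33]

j=1: 2<5, vals[1] = 5+4 = 9 → [5, 9, 0, 0, 9, 0, 4, 0]
j=2: 0<9, vals[2] = 9+4 = 13 → [5, 9, 13, 0, 9, 0, 4, 0]
j=3: 0<13, vals[3] = 13+4 = 17 → [5, 9, 13, 17, 9, 0, 4, 0]
j=4: 9<17, vals[4] = 17+4 = 21 → [5, 9, 13, 17, 21, 0, 4, 0]
j=5: 0<21, vals[5] = 21+4 = 25 → [5, 9, 13, 17, 21, 25, 4, 0]
j=6: 4<25, vals[6] = 25+4 = 29 → [5, 9, 13, 17, 21, 25, 29, 0]
j=7: 0<29, vals[7] = 29+4 = 33 → [5, 9, 13, 17, 21, 25, 29, 33]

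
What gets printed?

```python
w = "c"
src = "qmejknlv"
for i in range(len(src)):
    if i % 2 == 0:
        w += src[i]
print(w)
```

i=0: add 'q' → 'cq'
i=1: skip
i=2: add 'e' → 'cqe'
i=3: skip
i=4: add 'k' → 'cqek'
i=5: skip
i=6: add 'l' → 'cqekl'
i=7: skip

cqekl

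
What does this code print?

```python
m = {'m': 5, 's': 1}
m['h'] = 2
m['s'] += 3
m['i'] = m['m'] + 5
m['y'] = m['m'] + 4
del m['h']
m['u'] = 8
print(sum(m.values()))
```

m['h'] = 2 → {'m': 5, 's': 1, 'h': 2}
m['s'] = 1+3 = 4 → {'m': 5, 's': 4, 'h': 2}
m['i'] = m['m']+5 = 10 → {'m': 5, 's': 4, 'h': 2, 'i': 10}
m['y'] = m['m']+4 = 9 → {'m': 5, 's': 4, 'h': 2, 'i': 10, 'y': 9}
del 'h' → {'m': 5, 's': 4, 'i': 10, 'y': 9}
m['u'] = 8 → {'m': 5, 's': 4, 'i': 10, 'y': 9, 'u': 8}
sum of values = 36

36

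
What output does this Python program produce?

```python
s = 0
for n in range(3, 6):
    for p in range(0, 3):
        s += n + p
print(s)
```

45

n=3,p=0: s = 0+3 = 3
n=3,p=1: s = 3+4 = 7
n=3,p=2: s = 7+5 = 12
n=4,p=0: s = 12+4 = 16
n=4,p=1: s = 16+5 = 21
n=4,p=2: s = 21+6 = 27
n=5,p=0: s = 27+5 = 32
n=5,p=1: s = 32+6 = 38
n=5,p=2: s = 38+7 = 45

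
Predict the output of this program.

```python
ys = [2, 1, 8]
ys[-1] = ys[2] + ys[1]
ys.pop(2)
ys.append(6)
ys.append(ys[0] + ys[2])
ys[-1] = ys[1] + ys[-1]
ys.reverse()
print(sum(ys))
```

18

ys[-1] = ys[2]+ys[1] = 8+1 = 9 → [2, 1, 9]
pop(2) removes 9 → [2, 1]
append 6 → [2, 1, 6]
append ys[0]+ys[2] = 2+6 = 8 → [2, 1, 6, 8]
ys[-1] = ys[1]+ys[-1] = 1+8 = 9 → [2, 1, 6, 9]
reverse → [9, 6, 1, 2]
sum = 18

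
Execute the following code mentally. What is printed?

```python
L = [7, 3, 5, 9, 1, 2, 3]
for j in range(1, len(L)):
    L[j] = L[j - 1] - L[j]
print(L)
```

[7, 4, -1, -10, -11, -13, -16]

j=1: L[1] = 7-3 = 4 → [7, 4, 5, 9, 1, 2, 3]
j=2: L[2] = 4-5 = -1 → [7, 4, -1, 9, 1, 2, 3]
j=3: L[3] = (-1)-9 = -10 → [7, 4, -1, -10, 1, 2, 3]
j=4: L[4] = (-10)-1 = -11 → [7, 4, -1, -10, -11, 2, 3]
j=5: L[5] = (-11)-2 = -13 → [7, 4, -1, -10, -11, -13, 3]
j=6: L[6] = (-13)-3 = -16 → [7, 4, -1, -10, -11, -13, -16]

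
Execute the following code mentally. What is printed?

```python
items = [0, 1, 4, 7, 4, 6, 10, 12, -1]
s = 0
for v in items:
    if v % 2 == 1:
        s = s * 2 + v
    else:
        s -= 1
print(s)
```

v=0: not odd, s = 0-1 = -1
v=1: odd, s = (-1)*2+1 = -1
v=4: not odd, s = (-1)-1 = -2
v=7: odd, s = (-2)*2+7 = 3
v=4: not odd, s = 3-1 = 2
v=6: not odd, s = 2-1 = 1
v=10: not odd, s = 1-1 = 0
v=12: not odd, s = 0-1 = -1
v=-1: odd, s = (-1)*2+(-1) = -3

-3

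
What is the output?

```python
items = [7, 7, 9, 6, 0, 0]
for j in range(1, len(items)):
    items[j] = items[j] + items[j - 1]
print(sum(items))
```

131

j=1: items[1] = 7+7 = 14 → [7, 14, 9, 6, 0, 0]
j=2: items[2] = 9+14 = 23 → [7, 14, 23, 6, 0, 0]
j=3: items[3] = 6+23 = 29 → [7, 14, 23, 29, 0, 0]
j=4: items[4] = 0+29 = 29 → [7, 14, 23, 29, 29, 0]
j=5: items[5] = 0+29 = 29 → [7, 14, 23, 29, 29, 29]
sum = 131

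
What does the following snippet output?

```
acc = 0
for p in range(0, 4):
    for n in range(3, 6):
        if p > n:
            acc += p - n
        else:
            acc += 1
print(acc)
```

p=0,n=3: not 0>3, acc = 0+1 = 1
p=0,n=4: not 0>4, acc = 1+1 = 2
p=0,n=5: not 0>5, acc = 2+1 = 3
p=1,n=3: not 1>3, acc = 3+1 = 4
p=1,n=4: not 1>4, acc = 4+1 = 5
p=1,n=5: not 1>5, acc = 5+1 = 6
p=2,n=3: not 2>3, acc = 6+1 = 7
p=2,n=4: not 2>4, acc = 7+1 = 8
p=2,n=5: not 2>5, acc = 8+1 = 9
p=3,n=3: not 3>3, acc = 9+1 = 10
p=3,n=4: not 3>4, acc = 10+1 = 11
p=3,n=5: not 3>5, acc = 11+1 = 12

12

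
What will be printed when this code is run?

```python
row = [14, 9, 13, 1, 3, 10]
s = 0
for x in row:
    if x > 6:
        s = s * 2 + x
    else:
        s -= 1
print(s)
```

x=14: >6, s = 0*2+14 = 14
x=9: >6, s = 14*2+9 = 37
x=13: >6, s = 37*2+13 = 87
x=1: not >6, s = 87-1 = 86
x=3: not >6, s = 86-1 = 85
x=10: >6, s = 85*2+10 = 180

180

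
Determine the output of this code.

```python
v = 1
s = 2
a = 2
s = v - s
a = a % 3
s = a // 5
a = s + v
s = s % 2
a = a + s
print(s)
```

0

s = 1-2 = -1
a = 2%3 = 2
s = 2//5 = 0
a = 0+1 = 1
s = 0%2 = 0
a = 1+0 = 1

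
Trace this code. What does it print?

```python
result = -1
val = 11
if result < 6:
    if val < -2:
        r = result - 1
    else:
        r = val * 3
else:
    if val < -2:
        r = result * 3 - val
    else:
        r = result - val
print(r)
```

33

result=-1, val=11
result < 6 is True; val < -2 is False
→ r = val * 3 = 33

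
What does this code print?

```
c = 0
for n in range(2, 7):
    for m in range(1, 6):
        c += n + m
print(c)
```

n=2,m=1: c = 0+3 = 3
n=2,m=2: c = 3+4 = 7
n=2,m=3: c = 7+5 = 12
n=2,m=4: c = 12+6 = 18
n=2,m=5: c = 18+7 = 25
n=3,m=1: c = 25+4 = 29
n=3,m=2: c = 29+5 = 34
n=3,m=3: c = 34+6 = 40
n=3,m=4: c = 40+7 = 47
n=3,m=5: c = 47+8 = 55
n=4,m=1: c = 55+5 = 60
n=4,m=2: c = 60+6 = 66
n=4,m=3: c = 66+7 = 73
n=4,m=4: c = 73+8 = 81
n=4,m=5: c = 81+9 = 90
n=5,m=1: c = 90+6 = 96
n=5,m=2: c = 96+7 = 103
n=5,m=3: c = 103+8 = 111
n=5,m=4: c = 111+9 = 120
n=5,m=5: c = 120+10 = 130
n=6,m=1: c = 130+7 = 137
n=6,m=2: c = 137+8 = 145
n=6,m=3: c = 145+9 = 154
n=6,m=4: c = 154+10 = 164
n=6,m=5: c = 164+11 = 175

175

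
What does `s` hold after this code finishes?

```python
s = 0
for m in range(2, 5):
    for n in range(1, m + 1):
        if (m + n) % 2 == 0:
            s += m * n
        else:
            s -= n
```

m=2,n=1: odd sum, s = 0-1 = -1
m=2,n=2: even sum, s = (-1)+4 = 3
m=3,n=1: even sum, s = 3+3 = 6
m=3,n=2: odd sum, s = 6-2 = 4
m=3,n=3: even sum, s = 4+9 = 13
m=4,n=1: odd sum, s = 13-1 = 12
m=4,n=2: even sum, s = 12+8 = 20
m=4,n=3: odd sum, s = 20-3 = 17
m=4,n=4: even sum, s = 17+16 = 33

33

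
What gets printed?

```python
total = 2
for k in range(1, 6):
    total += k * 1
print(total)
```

k=1: total = 2+1*1 = 3
k=2: total = 3+2*1 = 5
k=3: total = 5+3*1 = 8
k=4: total = 8+4*1 = 12
k=5: total = 12+5*1 = 17

17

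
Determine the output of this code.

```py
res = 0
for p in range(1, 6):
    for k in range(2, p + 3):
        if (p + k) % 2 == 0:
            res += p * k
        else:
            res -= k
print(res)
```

p=1,k=2: odd sum, res = 0-2 = -2
p=1,k=3: even sum, res = (-2)+3 = 1
p=2,k=2: even sum, res = 1+4 = 5
p=2,k=3: odd sum, res = 5-3 = 2
p=2,k=4: even sum, res = 2+8 = 10
p=3,k=2: odd sum, res = 10-2 = 8
p=3,k=3: even sum, res = 8+9 = 17
p=3,k=4: odd sum, res = 17-4 = 13
p=3,k=5: even sum, res = 13+15 = 28
p=4,k=2: even sum, res = 28+8 = 36
p=4,k=3: odd sum, res = 36-3 = 33
p=4,k=4: even sum, res = 33+16 = 49
p=4,k=5: odd sum, res = 49-5 = 44
p=4,k=6: even sum, res = 44+24 = 68
p=5,k=2: odd sum, res = 68-2 = 66
p=5,k=3: even sum, res = 66+15 = 81
p=5,k=4: odd sum, res = 81-4 = 77
p=5,k=5: even sum, res = 77+25 = 102
p=5,k=6: odd sum, res = 102-6 = 96
p=5,k=7: even sum, res = 96+35 = 131

131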